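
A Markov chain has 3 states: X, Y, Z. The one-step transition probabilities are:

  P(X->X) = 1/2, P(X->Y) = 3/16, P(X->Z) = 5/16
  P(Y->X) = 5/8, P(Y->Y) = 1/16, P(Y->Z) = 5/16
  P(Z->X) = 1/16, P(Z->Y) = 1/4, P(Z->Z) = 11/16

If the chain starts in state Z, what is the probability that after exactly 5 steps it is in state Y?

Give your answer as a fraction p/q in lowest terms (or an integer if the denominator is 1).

Computing P^5 by repeated multiplication:
P^1 =
  X: [1/2, 3/16, 5/16]
  Y: [5/8, 1/16, 5/16]
  Z: [1/16, 1/4, 11/16]
P^2 =
  X: [99/256, 47/256, 55/128]
  Y: [95/256, 51/256, 55/128]
  Z: [59/256, 51/256, 73/128]
P^3 =
  X: [343/1024, 49/256, 485/1024]
  Y: [345/1024, 97/512, 485/1024]
  Z: [141/512, 203/1024, 539/1024]
P^4 =
  X: [5189/16384, 3165/16384, 4015/8192]
  Y: [5185/16384, 3169/16384, 4015/8192]
  Z: [4825/16384, 3205/16384, 4177/8192]
P^5 =
  X: [10149/32768, 12713/65536, 32525/65536]
  Y: [5075/16384, 12711/65536, 32525/65536]
  Z: [19751/65536, 6387/32768, 33011/65536]

(P^5)[Z -> Y] = 6387/32768

Answer: 6387/32768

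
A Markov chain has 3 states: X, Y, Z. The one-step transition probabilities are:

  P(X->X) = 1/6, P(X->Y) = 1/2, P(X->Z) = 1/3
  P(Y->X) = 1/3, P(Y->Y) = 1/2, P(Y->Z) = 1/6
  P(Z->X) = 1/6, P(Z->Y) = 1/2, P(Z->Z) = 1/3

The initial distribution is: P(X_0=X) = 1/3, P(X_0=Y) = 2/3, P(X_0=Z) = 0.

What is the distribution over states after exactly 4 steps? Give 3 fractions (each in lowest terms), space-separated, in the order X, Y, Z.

Answer: 1/4 1/2 1/4

Derivation:
Propagating the distribution step by step (d_{t+1} = d_t * P):
d_0 = (X=1/3, Y=2/3, Z=0)
  d_1[X] = 1/3*1/6 + 2/3*1/3 + 0*1/6 = 5/18
  d_1[Y] = 1/3*1/2 + 2/3*1/2 + 0*1/2 = 1/2
  d_1[Z] = 1/3*1/3 + 2/3*1/6 + 0*1/3 = 2/9
d_1 = (X=5/18, Y=1/2, Z=2/9)
  d_2[X] = 5/18*1/6 + 1/2*1/3 + 2/9*1/6 = 1/4
  d_2[Y] = 5/18*1/2 + 1/2*1/2 + 2/9*1/2 = 1/2
  d_2[Z] = 5/18*1/3 + 1/2*1/6 + 2/9*1/3 = 1/4
d_2 = (X=1/4, Y=1/2, Z=1/4)
  d_3[X] = 1/4*1/6 + 1/2*1/3 + 1/4*1/6 = 1/4
  d_3[Y] = 1/4*1/2 + 1/2*1/2 + 1/4*1/2 = 1/2
  d_3[Z] = 1/4*1/3 + 1/2*1/6 + 1/4*1/3 = 1/4
d_3 = (X=1/4, Y=1/2, Z=1/4)
  d_4[X] = 1/4*1/6 + 1/2*1/3 + 1/4*1/6 = 1/4
  d_4[Y] = 1/4*1/2 + 1/2*1/2 + 1/4*1/2 = 1/2
  d_4[Z] = 1/4*1/3 + 1/2*1/6 + 1/4*1/3 = 1/4
d_4 = (X=1/4, Y=1/2, Z=1/4)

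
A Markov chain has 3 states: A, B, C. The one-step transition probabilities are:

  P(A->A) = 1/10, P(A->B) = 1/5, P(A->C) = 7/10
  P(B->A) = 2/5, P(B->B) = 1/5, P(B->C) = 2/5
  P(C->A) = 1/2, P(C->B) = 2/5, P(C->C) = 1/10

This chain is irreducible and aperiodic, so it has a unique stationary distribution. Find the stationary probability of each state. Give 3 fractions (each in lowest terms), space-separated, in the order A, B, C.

The stationary distribution satisfies pi = pi * P, i.e.:
  pi_A = 1/10*pi_A + 2/5*pi_B + 1/2*pi_C
  pi_B = 1/5*pi_A + 1/5*pi_B + 2/5*pi_C
  pi_C = 7/10*pi_A + 2/5*pi_B + 1/10*pi_C
with normalization: pi_A + pi_B + pi_C = 1.

Using the first 2 balance equations plus normalization, the linear system A*pi = b is:
  [-9/10, 2/5, 1/2] . pi = 0
  [1/5, -4/5, 2/5] . pi = 0
  [1, 1, 1] . pi = 1

Solving yields:
  pi_A = 28/83
  pi_B = 23/83
  pi_C = 32/83

Verification (pi * P):
  28/83*1/10 + 23/83*2/5 + 32/83*1/2 = 28/83 = pi_A  (ok)
  28/83*1/5 + 23/83*1/5 + 32/83*2/5 = 23/83 = pi_B  (ok)
  28/83*7/10 + 23/83*2/5 + 32/83*1/10 = 32/83 = pi_C  (ok)

Answer: 28/83 23/83 32/83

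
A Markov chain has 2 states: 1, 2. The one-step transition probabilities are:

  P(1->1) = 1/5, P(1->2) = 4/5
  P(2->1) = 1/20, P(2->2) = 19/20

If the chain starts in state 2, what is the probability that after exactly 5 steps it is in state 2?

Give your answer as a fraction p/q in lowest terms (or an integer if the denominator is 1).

Computing P^5 by repeated multiplication:
P^1 =
  1: [1/5, 4/5]
  2: [1/20, 19/20]
P^2 =
  1: [2/25, 23/25]
  2: [23/400, 377/400]
P^3 =
  1: [31/500, 469/500]
  2: [469/8000, 7531/8000]
P^4 =
  1: [593/10000, 9407/10000]
  2: [9407/160000, 150593/160000]
P^5 =
  1: [11779/200000, 188221/200000]
  2: [188221/3200000, 3011779/3200000]

(P^5)[2 -> 2] = 3011779/3200000

Answer: 3011779/3200000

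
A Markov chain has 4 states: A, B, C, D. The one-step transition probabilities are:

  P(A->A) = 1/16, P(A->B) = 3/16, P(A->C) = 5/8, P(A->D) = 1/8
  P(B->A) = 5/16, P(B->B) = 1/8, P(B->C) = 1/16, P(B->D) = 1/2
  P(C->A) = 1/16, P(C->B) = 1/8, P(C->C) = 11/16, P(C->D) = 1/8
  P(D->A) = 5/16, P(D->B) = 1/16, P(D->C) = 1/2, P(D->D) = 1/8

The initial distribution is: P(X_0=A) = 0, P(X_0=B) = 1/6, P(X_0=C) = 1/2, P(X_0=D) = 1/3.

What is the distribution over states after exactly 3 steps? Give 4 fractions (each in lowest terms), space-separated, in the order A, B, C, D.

Answer: 69/512 757/6144 3503/6144 11/64

Derivation:
Propagating the distribution step by step (d_{t+1} = d_t * P):
d_0 = (A=0, B=1/6, C=1/2, D=1/3)
  d_1[A] = 0*1/16 + 1/6*5/16 + 1/2*1/16 + 1/3*5/16 = 3/16
  d_1[B] = 0*3/16 + 1/6*1/8 + 1/2*1/8 + 1/3*1/16 = 5/48
  d_1[C] = 0*5/8 + 1/6*1/16 + 1/2*11/16 + 1/3*1/2 = 25/48
  d_1[D] = 0*1/8 + 1/6*1/2 + 1/2*1/8 + 1/3*1/8 = 3/16
d_1 = (A=3/16, B=5/48, C=25/48, D=3/16)
  d_2[A] = 3/16*1/16 + 5/48*5/16 + 25/48*1/16 + 3/16*5/16 = 13/96
  d_2[B] = 3/16*3/16 + 5/48*1/8 + 25/48*1/8 + 3/16*1/16 = 1/8
  d_2[C] = 3/16*5/8 + 5/48*1/16 + 25/48*11/16 + 3/16*1/2 = 221/384
  d_2[D] = 3/16*1/8 + 5/48*1/2 + 25/48*1/8 + 3/16*1/8 = 21/128
d_2 = (A=13/96, B=1/8, C=221/384, D=21/128)
  d_3[A] = 13/96*1/16 + 1/8*5/16 + 221/384*1/16 + 21/128*5/16 = 69/512
  d_3[B] = 13/96*3/16 + 1/8*1/8 + 221/384*1/8 + 21/128*1/16 = 757/6144
  d_3[C] = 13/96*5/8 + 1/8*1/16 + 221/384*11/16 + 21/128*1/2 = 3503/6144
  d_3[D] = 13/96*1/8 + 1/8*1/2 + 221/384*1/8 + 21/128*1/8 = 11/64
d_3 = (A=69/512, B=757/6144, C=3503/6144, D=11/64)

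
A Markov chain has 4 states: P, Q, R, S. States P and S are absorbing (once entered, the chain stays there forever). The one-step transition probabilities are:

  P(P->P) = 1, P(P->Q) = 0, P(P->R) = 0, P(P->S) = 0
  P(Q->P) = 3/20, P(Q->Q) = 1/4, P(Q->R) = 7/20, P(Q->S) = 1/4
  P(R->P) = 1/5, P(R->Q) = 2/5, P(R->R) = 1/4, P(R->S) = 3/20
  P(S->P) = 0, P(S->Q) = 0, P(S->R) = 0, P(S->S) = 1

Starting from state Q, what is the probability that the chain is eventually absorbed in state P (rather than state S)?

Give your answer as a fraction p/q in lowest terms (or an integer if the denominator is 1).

Answer: 73/169

Derivation:
Let a_i = P(absorbed in P | start in state i).
Boundary conditions: a_P = 1, a_S = 0.
For each transient state i, a_i = sum_j P(i->j) * a_j:
  a_Q = 3/20*a_P + 1/4*a_Q + 7/20*a_R + 1/4*a_S
  a_R = 1/5*a_P + 2/5*a_Q + 1/4*a_R + 3/20*a_S

Substituting a_P = 1 and a_S = 0, rearrange to (I - Q) a = r where r[i] = P(i -> P):
  [3/4, -7/20] . (a_Q, a_R) = 3/20
  [-2/5, 3/4] . (a_Q, a_R) = 1/5

Solving yields:
  a_Q = 73/169
  a_R = 84/169

Starting state is Q, so the absorption probability is a_Q = 73/169.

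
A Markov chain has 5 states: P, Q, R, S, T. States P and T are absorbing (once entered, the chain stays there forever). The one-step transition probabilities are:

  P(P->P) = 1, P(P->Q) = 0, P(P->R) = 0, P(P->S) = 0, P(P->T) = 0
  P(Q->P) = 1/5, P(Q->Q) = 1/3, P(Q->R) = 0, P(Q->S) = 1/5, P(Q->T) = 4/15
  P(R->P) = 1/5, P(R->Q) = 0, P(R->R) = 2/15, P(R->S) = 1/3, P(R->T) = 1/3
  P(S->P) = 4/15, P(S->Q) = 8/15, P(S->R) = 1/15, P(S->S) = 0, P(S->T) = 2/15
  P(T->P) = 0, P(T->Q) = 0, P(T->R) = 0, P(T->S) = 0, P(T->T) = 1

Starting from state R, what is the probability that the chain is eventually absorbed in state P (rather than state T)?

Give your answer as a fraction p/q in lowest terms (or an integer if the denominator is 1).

Let a_i = P(absorbed in P | start in state i).
Boundary conditions: a_P = 1, a_T = 0.
For each transient state i, a_i = sum_j P(i->j) * a_j:
  a_Q = 1/5*a_P + 1/3*a_Q + 0*a_R + 1/5*a_S + 4/15*a_T
  a_R = 1/5*a_P + 0*a_Q + 2/15*a_R + 1/3*a_S + 1/3*a_T
  a_S = 4/15*a_P + 8/15*a_Q + 1/15*a_R + 0*a_S + 2/15*a_T

Substituting a_P = 1 and a_T = 0, rearrange to (I - Q) a = r where r[i] = P(i -> P):
  [2/3, 0, -1/5] . (a_Q, a_R, a_S) = 1/5
  [0, 13/15, -1/3] . (a_Q, a_R, a_S) = 1/5
  [-8/15, -1/15, 1] . (a_Q, a_R, a_S) = 4/15

Solving yields:
  a_Q = 735/1588
  a_R = 349/794
  a_S = 431/794

Starting state is R, so the absorption probability is a_R = 349/794.

Answer: 349/794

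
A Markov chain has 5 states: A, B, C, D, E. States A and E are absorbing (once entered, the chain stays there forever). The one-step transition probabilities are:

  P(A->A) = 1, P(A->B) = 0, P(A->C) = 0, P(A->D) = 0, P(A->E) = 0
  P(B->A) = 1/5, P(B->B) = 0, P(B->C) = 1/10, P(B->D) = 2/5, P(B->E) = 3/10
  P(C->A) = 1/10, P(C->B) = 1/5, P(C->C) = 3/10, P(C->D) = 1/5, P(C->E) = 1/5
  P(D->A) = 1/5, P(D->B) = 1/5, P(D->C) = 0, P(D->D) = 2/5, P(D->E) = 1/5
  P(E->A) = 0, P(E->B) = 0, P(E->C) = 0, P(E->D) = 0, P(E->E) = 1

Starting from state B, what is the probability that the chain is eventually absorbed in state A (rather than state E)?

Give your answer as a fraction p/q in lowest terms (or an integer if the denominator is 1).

Answer: 25/58

Derivation:
Let a_i = P(absorbed in A | start in state i).
Boundary conditions: a_A = 1, a_E = 0.
For each transient state i, a_i = sum_j P(i->j) * a_j:
  a_B = 1/5*a_A + 0*a_B + 1/10*a_C + 2/5*a_D + 3/10*a_E
  a_C = 1/10*a_A + 1/5*a_B + 3/10*a_C + 1/5*a_D + 1/5*a_E
  a_D = 1/5*a_A + 1/5*a_B + 0*a_C + 2/5*a_D + 1/5*a_E

Substituting a_A = 1 and a_E = 0, rearrange to (I - Q) a = r where r[i] = P(i -> A):
  [1, -1/10, -2/5] . (a_B, a_C, a_D) = 1/5
  [-1/5, 7/10, -1/5] . (a_B, a_C, a_D) = 1/10
  [-1/5, 0, 3/5] . (a_B, a_C, a_D) = 1/5

Solving yields:
  a_B = 25/58
  a_C = 35/87
  a_D = 83/174

Starting state is B, so the absorption probability is a_B = 25/58.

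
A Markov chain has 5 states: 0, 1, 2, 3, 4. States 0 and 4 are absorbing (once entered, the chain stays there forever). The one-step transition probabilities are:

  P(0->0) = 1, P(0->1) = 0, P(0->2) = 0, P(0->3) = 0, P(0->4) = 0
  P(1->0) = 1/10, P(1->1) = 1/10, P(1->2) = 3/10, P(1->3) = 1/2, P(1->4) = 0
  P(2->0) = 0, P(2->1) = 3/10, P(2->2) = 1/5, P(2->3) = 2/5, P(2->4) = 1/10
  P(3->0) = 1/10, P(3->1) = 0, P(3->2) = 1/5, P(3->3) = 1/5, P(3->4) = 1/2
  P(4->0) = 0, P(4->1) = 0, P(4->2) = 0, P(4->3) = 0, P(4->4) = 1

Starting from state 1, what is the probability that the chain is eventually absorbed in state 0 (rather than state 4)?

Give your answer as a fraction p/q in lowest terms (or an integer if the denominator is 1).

Let a_i = P(absorbed in 0 | start in state i).
Boundary conditions: a_0 = 1, a_4 = 0.
For each transient state i, a_i = sum_j P(i->j) * a_j:
  a_1 = 1/10*a_0 + 1/10*a_1 + 3/10*a_2 + 1/2*a_3 + 0*a_4
  a_2 = 0*a_0 + 3/10*a_1 + 1/5*a_2 + 2/5*a_3 + 1/10*a_4
  a_3 = 1/10*a_0 + 0*a_1 + 1/5*a_2 + 1/5*a_3 + 1/2*a_4

Substituting a_0 = 1 and a_4 = 0, rearrange to (I - Q) a = r where r[i] = P(i -> 0):
  [9/10, -3/10, -1/2] . (a_1, a_2, a_3) = 1/10
  [-3/10, 4/5, -2/5] . (a_1, a_2, a_3) = 0
  [0, -1/5, 4/5] . (a_1, a_2, a_3) = 1/10

Solving yields:
  a_1 = 18/67
  a_2 = 25/134
  a_3 = 23/134

Starting state is 1, so the absorption probability is a_1 = 18/67.

Answer: 18/67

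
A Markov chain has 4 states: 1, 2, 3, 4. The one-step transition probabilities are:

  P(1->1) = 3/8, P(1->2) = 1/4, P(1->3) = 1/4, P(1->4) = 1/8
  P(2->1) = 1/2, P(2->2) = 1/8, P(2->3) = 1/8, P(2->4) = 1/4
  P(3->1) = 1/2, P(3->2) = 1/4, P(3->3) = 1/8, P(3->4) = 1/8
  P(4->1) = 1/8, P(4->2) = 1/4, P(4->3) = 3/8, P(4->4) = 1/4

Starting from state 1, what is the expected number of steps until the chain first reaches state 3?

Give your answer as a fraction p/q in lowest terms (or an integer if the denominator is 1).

Let h_i = expected steps to first reach 3 from state i.
Boundary: h_3 = 0.
First-step equations for the other states:
  h_1 = 1 + 3/8*h_1 + 1/4*h_2 + 1/4*h_3 + 1/8*h_4
  h_2 = 1 + 1/2*h_1 + 1/8*h_2 + 1/8*h_3 + 1/4*h_4
  h_4 = 1 + 1/8*h_1 + 1/4*h_2 + 3/8*h_3 + 1/4*h_4

Substituting h_3 = 0 and rearranging gives the linear system (I - Q) h = 1:
  [5/8, -1/4, -1/8] . (h_1, h_2, h_4) = 1
  [-1/2, 7/8, -1/4] . (h_1, h_2, h_4) = 1
  [-1/8, -1/4, 3/4] . (h_1, h_2, h_4) = 1

Solving yields:
  h_1 = 168/41
  h_2 = 184/41
  h_4 = 144/41

Starting state is 1, so the expected hitting time is h_1 = 168/41.

Answer: 168/41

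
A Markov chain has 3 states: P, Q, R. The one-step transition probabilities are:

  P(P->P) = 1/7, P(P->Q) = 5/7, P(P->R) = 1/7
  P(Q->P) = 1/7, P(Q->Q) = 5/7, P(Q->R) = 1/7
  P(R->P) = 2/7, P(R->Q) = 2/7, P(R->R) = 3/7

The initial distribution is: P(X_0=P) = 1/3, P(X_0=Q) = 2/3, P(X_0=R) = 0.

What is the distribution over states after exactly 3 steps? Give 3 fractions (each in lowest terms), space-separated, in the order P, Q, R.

Propagating the distribution step by step (d_{t+1} = d_t * P):
d_0 = (P=1/3, Q=2/3, R=0)
  d_1[P] = 1/3*1/7 + 2/3*1/7 + 0*2/7 = 1/7
  d_1[Q] = 1/3*5/7 + 2/3*5/7 + 0*2/7 = 5/7
  d_1[R] = 1/3*1/7 + 2/3*1/7 + 0*3/7 = 1/7
d_1 = (P=1/7, Q=5/7, R=1/7)
  d_2[P] = 1/7*1/7 + 5/7*1/7 + 1/7*2/7 = 8/49
  d_2[Q] = 1/7*5/7 + 5/7*5/7 + 1/7*2/7 = 32/49
  d_2[R] = 1/7*1/7 + 5/7*1/7 + 1/7*3/7 = 9/49
d_2 = (P=8/49, Q=32/49, R=9/49)
  d_3[P] = 8/49*1/7 + 32/49*1/7 + 9/49*2/7 = 58/343
  d_3[Q] = 8/49*5/7 + 32/49*5/7 + 9/49*2/7 = 218/343
  d_3[R] = 8/49*1/7 + 32/49*1/7 + 9/49*3/7 = 67/343
d_3 = (P=58/343, Q=218/343, R=67/343)

Answer: 58/343 218/343 67/343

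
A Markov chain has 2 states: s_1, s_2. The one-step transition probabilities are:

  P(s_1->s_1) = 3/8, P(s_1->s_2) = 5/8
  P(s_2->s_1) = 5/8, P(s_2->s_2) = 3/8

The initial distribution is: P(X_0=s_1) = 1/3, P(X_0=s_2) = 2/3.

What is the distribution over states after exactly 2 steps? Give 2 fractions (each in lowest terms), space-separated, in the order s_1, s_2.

Propagating the distribution step by step (d_{t+1} = d_t * P):
d_0 = (s_1=1/3, s_2=2/3)
  d_1[s_1] = 1/3*3/8 + 2/3*5/8 = 13/24
  d_1[s_2] = 1/3*5/8 + 2/3*3/8 = 11/24
d_1 = (s_1=13/24, s_2=11/24)
  d_2[s_1] = 13/24*3/8 + 11/24*5/8 = 47/96
  d_2[s_2] = 13/24*5/8 + 11/24*3/8 = 49/96
d_2 = (s_1=47/96, s_2=49/96)

Answer: 47/96 49/96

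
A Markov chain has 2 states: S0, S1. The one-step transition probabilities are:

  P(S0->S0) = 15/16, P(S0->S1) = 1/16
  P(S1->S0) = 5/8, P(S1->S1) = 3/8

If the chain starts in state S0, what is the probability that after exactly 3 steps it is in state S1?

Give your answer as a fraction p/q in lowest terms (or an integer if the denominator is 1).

Computing P^3 by repeated multiplication:
P^1 =
  S0: [15/16, 1/16]
  S1: [5/8, 3/8]
P^2 =
  S0: [235/256, 21/256]
  S1: [105/128, 23/128]
P^3 =
  S0: [3735/4096, 361/4096]
  S1: [1805/2048, 243/2048]

(P^3)[S0 -> S1] = 361/4096

Answer: 361/4096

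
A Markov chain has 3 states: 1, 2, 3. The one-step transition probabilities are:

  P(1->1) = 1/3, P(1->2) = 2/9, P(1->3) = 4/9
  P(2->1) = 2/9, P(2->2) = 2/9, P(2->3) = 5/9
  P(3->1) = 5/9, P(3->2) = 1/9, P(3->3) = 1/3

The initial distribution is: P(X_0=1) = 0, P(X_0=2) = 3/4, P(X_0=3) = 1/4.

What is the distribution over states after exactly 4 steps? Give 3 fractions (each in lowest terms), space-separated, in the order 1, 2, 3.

Answer: 10667/26244 4615/26244 203/486

Derivation:
Propagating the distribution step by step (d_{t+1} = d_t * P):
d_0 = (1=0, 2=3/4, 3=1/4)
  d_1[1] = 0*1/3 + 3/4*2/9 + 1/4*5/9 = 11/36
  d_1[2] = 0*2/9 + 3/4*2/9 + 1/4*1/9 = 7/36
  d_1[3] = 0*4/9 + 3/4*5/9 + 1/4*1/3 = 1/2
d_1 = (1=11/36, 2=7/36, 3=1/2)
  d_2[1] = 11/36*1/3 + 7/36*2/9 + 1/2*5/9 = 137/324
  d_2[2] = 11/36*2/9 + 7/36*2/9 + 1/2*1/9 = 1/6
  d_2[3] = 11/36*4/9 + 7/36*5/9 + 1/2*1/3 = 133/324
d_2 = (1=137/324, 2=1/6, 3=133/324)
  d_3[1] = 137/324*1/3 + 1/6*2/9 + 133/324*5/9 = 296/729
  d_3[2] = 137/324*2/9 + 1/6*2/9 + 133/324*1/9 = 515/2916
  d_3[3] = 137/324*4/9 + 1/6*5/9 + 133/324*1/3 = 1217/2916
d_3 = (1=296/729, 2=515/2916, 3=1217/2916)
  d_4[1] = 296/729*1/3 + 515/2916*2/9 + 1217/2916*5/9 = 10667/26244
  d_4[2] = 296/729*2/9 + 515/2916*2/9 + 1217/2916*1/9 = 4615/26244
  d_4[3] = 296/729*4/9 + 515/2916*5/9 + 1217/2916*1/3 = 203/486
d_4 = (1=10667/26244, 2=4615/26244, 3=203/486)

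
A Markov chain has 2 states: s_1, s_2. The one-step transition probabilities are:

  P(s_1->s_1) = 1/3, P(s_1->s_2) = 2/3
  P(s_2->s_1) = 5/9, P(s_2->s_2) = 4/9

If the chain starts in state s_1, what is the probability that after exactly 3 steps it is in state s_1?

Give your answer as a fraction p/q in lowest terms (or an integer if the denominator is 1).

Answer: 109/243

Derivation:
Computing P^3 by repeated multiplication:
P^1 =
  s_1: [1/3, 2/3]
  s_2: [5/9, 4/9]
P^2 =
  s_1: [13/27, 14/27]
  s_2: [35/81, 46/81]
P^3 =
  s_1: [109/243, 134/243]
  s_2: [335/729, 394/729]

(P^3)[s_1 -> s_1] = 109/243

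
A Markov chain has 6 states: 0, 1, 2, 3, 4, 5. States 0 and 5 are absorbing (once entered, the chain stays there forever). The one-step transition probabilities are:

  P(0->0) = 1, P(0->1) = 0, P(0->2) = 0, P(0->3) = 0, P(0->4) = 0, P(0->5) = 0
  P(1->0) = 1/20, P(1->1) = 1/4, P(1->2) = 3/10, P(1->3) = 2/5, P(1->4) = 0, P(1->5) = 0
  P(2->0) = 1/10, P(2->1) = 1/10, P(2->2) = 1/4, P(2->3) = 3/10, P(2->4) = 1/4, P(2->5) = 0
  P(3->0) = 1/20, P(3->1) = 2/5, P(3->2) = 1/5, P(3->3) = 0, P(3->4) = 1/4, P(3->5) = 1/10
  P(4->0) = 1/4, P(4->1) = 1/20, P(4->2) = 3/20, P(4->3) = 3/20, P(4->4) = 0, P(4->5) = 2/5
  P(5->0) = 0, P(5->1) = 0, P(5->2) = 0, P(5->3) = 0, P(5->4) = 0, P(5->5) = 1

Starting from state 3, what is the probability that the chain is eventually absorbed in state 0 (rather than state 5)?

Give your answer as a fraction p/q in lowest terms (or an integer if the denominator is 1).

Answer: 259/537

Derivation:
Let a_i = P(absorbed in 0 | start in state i).
Boundary conditions: a_0 = 1, a_5 = 0.
For each transient state i, a_i = sum_j P(i->j) * a_j:
  a_1 = 1/20*a_0 + 1/4*a_1 + 3/10*a_2 + 2/5*a_3 + 0*a_4 + 0*a_5
  a_2 = 1/10*a_0 + 1/10*a_1 + 1/4*a_2 + 3/10*a_3 + 1/4*a_4 + 0*a_5
  a_3 = 1/20*a_0 + 2/5*a_1 + 1/5*a_2 + 0*a_3 + 1/4*a_4 + 1/10*a_5
  a_4 = 1/4*a_0 + 1/20*a_1 + 3/20*a_2 + 3/20*a_3 + 0*a_4 + 2/5*a_5

Substituting a_0 = 1 and a_5 = 0, rearrange to (I - Q) a = r where r[i] = P(i -> 0):
  [3/4, -3/10, -2/5, 0] . (a_1, a_2, a_3, a_4) = 1/20
  [-1/10, 3/4, -3/10, -1/4] . (a_1, a_2, a_3, a_4) = 1/10
  [-2/5, -1/5, 1, -1/4] . (a_1, a_2, a_3, a_4) = 1/20
  [-1/20, -3/20, -3/20, 1] . (a_1, a_2, a_3, a_4) = 1/4

Solving yields:
  a_1 = 871/1611
  a_2 = 97/179
  a_3 = 259/537
  a_4 = 3469/8055

Starting state is 3, so the absorption probability is a_3 = 259/537.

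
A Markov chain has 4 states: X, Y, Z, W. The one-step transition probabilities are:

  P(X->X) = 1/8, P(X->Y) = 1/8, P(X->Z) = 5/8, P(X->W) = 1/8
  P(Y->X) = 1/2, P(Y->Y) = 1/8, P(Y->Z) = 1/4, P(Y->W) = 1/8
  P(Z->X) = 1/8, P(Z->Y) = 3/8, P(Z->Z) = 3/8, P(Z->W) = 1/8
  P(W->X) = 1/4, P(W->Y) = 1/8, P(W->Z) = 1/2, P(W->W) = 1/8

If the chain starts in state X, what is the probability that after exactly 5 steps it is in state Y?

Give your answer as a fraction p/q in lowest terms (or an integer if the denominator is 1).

Computing P^5 by repeated multiplication:
P^1 =
  X: [1/8, 1/8, 5/8, 1/8]
  Y: [1/2, 1/8, 1/4, 1/8]
  Z: [1/8, 3/8, 3/8, 1/8]
  W: [1/4, 1/8, 1/2, 1/8]
P^2 =
  X: [3/16, 9/32, 13/32, 1/8]
  Y: [3/16, 3/16, 1/2, 1/8]
  Z: [9/32, 7/32, 3/8, 1/8]
  W: [3/16, 1/4, 7/16, 1/8]
P^3 =
  X: [63/256, 29/128, 103/256, 1/8]
  Y: [27/128, 1/4, 53/128, 1/8]
  Z: [57/256, 7/32, 111/256, 1/8]
  W: [15/64, 15/64, 13/32, 1/8]
P^4 =
  X: [231/1024, 231/1024, 217/512, 1/8]
  Y: [15/64, 117/512, 211/512, 1/8]
  Z: [57/256, 239/1024, 429/1024, 1/8]
  W: [117/512, 29/128, 215/512, 1/8]
P^5 =
  X: [1845/8192, 473/2048, 3431/8192, 1/8]
  Y: [927/4096, 467/2048, 1723/4096, 1/8]
  Z: [1869/8192, 941/4096, 3417/8192, 1/8]
  W: [231/1024, 471/2048, 859/2048, 1/8]

(P^5)[X -> Y] = 473/2048

Answer: 473/2048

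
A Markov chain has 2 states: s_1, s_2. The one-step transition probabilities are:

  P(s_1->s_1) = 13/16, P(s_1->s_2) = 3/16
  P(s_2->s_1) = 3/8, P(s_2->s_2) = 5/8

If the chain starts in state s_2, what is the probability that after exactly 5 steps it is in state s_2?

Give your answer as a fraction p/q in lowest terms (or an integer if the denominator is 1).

Answer: 180365/524288

Derivation:
Computing P^5 by repeated multiplication:
P^1 =
  s_1: [13/16, 3/16]
  s_2: [3/8, 5/8]
P^2 =
  s_1: [187/256, 69/256]
  s_2: [69/128, 59/128]
P^3 =
  s_1: [2845/4096, 1251/4096]
  s_2: [1251/2048, 797/2048]
P^4 =
  s_1: [44491/65536, 21045/65536]
  s_2: [21045/32768, 11723/32768]
P^5 =
  s_1: [704653/1048576, 343923/1048576]
  s_2: [343923/524288, 180365/524288]

(P^5)[s_2 -> s_2] = 180365/524288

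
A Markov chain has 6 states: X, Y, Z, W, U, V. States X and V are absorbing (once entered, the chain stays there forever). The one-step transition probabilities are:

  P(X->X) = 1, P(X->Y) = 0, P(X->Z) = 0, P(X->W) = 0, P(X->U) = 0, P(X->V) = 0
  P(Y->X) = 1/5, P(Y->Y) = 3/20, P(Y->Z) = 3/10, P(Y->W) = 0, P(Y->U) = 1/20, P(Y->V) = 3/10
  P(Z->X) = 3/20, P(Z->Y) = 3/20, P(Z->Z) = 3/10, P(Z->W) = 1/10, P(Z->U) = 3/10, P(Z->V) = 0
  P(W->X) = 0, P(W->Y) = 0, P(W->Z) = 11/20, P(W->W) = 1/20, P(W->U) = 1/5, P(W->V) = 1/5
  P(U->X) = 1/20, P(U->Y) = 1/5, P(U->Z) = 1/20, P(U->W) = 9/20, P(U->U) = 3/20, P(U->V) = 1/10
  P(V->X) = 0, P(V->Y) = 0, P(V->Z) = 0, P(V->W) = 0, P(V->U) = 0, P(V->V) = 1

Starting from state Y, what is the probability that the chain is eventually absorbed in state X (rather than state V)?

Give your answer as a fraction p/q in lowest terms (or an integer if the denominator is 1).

Let a_i = P(absorbed in X | start in state i).
Boundary conditions: a_X = 1, a_V = 0.
For each transient state i, a_i = sum_j P(i->j) * a_j:
  a_Y = 1/5*a_X + 3/20*a_Y + 3/10*a_Z + 0*a_W + 1/20*a_U + 3/10*a_V
  a_Z = 3/20*a_X + 3/20*a_Y + 3/10*a_Z + 1/10*a_W + 3/10*a_U + 0*a_V
  a_W = 0*a_X + 0*a_Y + 11/20*a_Z + 1/20*a_W + 1/5*a_U + 1/5*a_V
  a_U = 1/20*a_X + 1/5*a_Y + 1/20*a_Z + 9/20*a_W + 3/20*a_U + 1/10*a_V

Substituting a_X = 1 and a_V = 0, rearrange to (I - Q) a = r where r[i] = P(i -> X):
  [17/20, -3/10, 0, -1/20] . (a_Y, a_Z, a_W, a_U) = 1/5
  [-3/20, 7/10, -1/10, -3/10] . (a_Y, a_Z, a_W, a_U) = 3/20
  [0, -11/20, 19/20, -1/5] . (a_Y, a_Z, a_W, a_U) = 0
  [-1/5, -1/20, -9/20, 17/20] . (a_Y, a_Z, a_W, a_U) = 1/20

Solving yields:
  a_Y = 569/1261
  a_Z = 1371/2522
  a_W = 1011/2522
  a_U = 516/1261

Starting state is Y, so the absorption probability is a_Y = 569/1261.

Answer: 569/1261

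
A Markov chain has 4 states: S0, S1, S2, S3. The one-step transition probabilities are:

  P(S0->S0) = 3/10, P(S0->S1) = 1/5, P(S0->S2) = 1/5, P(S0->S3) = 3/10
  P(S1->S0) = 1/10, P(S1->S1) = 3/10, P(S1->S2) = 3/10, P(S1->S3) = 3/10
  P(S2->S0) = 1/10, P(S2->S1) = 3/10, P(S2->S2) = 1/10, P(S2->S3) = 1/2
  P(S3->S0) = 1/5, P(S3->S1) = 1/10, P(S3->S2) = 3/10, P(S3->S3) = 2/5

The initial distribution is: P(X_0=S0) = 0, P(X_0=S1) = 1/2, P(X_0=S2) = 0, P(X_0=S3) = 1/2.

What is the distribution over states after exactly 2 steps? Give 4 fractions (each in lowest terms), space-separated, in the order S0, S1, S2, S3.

Propagating the distribution step by step (d_{t+1} = d_t * P):
d_0 = (S0=0, S1=1/2, S2=0, S3=1/2)
  d_1[S0] = 0*3/10 + 1/2*1/10 + 0*1/10 + 1/2*1/5 = 3/20
  d_1[S1] = 0*1/5 + 1/2*3/10 + 0*3/10 + 1/2*1/10 = 1/5
  d_1[S2] = 0*1/5 + 1/2*3/10 + 0*1/10 + 1/2*3/10 = 3/10
  d_1[S3] = 0*3/10 + 1/2*3/10 + 0*1/2 + 1/2*2/5 = 7/20
d_1 = (S0=3/20, S1=1/5, S2=3/10, S3=7/20)
  d_2[S0] = 3/20*3/10 + 1/5*1/10 + 3/10*1/10 + 7/20*1/5 = 33/200
  d_2[S1] = 3/20*1/5 + 1/5*3/10 + 3/10*3/10 + 7/20*1/10 = 43/200
  d_2[S2] = 3/20*1/5 + 1/5*3/10 + 3/10*1/10 + 7/20*3/10 = 9/40
  d_2[S3] = 3/20*3/10 + 1/5*3/10 + 3/10*1/2 + 7/20*2/5 = 79/200
d_2 = (S0=33/200, S1=43/200, S2=9/40, S3=79/200)

Answer: 33/200 43/200 9/40 79/200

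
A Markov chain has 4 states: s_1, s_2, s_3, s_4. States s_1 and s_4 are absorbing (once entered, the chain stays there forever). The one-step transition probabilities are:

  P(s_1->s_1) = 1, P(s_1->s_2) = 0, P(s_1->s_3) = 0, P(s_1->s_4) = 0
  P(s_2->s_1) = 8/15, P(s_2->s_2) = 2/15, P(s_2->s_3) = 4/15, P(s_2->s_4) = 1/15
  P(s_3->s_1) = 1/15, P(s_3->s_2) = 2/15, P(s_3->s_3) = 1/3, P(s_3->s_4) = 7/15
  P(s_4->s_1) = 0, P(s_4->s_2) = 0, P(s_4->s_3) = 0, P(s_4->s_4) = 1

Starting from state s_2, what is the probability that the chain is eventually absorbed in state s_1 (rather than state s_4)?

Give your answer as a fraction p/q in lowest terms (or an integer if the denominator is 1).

Let a_i = P(absorbed in s_1 | start in state i).
Boundary conditions: a_s_1 = 1, a_s_4 = 0.
For each transient state i, a_i = sum_j P(i->j) * a_j:
  a_s_2 = 8/15*a_s_1 + 2/15*a_s_2 + 4/15*a_s_3 + 1/15*a_s_4
  a_s_3 = 1/15*a_s_1 + 2/15*a_s_2 + 1/3*a_s_3 + 7/15*a_s_4

Substituting a_s_1 = 1 and a_s_4 = 0, rearrange to (I - Q) a = r where r[i] = P(i -> s_1):
  [13/15, -4/15] . (a_s_2, a_s_3) = 8/15
  [-2/15, 2/3] . (a_s_2, a_s_3) = 1/15

Solving yields:
  a_s_2 = 42/61
  a_s_3 = 29/122

Starting state is s_2, so the absorption probability is a_s_2 = 42/61.

Answer: 42/61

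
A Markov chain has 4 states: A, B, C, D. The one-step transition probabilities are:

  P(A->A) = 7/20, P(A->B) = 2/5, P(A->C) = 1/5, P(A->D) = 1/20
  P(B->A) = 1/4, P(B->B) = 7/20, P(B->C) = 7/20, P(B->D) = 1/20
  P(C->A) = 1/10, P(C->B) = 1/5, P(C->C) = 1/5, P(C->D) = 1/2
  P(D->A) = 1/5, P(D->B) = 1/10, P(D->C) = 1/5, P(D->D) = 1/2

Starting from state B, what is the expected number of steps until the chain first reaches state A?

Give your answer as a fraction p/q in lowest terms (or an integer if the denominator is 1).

Answer: 200/39

Derivation:
Let h_i = expected steps to first reach A from state i.
Boundary: h_A = 0.
First-step equations for the other states:
  h_B = 1 + 1/4*h_A + 7/20*h_B + 7/20*h_C + 1/20*h_D
  h_C = 1 + 1/10*h_A + 1/5*h_B + 1/5*h_C + 1/2*h_D
  h_D = 1 + 1/5*h_A + 1/10*h_B + 1/5*h_C + 1/2*h_D

Substituting h_A = 0 and rearranging gives the linear system (I - Q) h = 1:
  [13/20, -7/20, -1/20] . (h_B, h_C, h_D) = 1
  [-1/5, 4/5, -1/2] . (h_B, h_C, h_D) = 1
  [-1/10, -1/5, 1/2] . (h_B, h_C, h_D) = 1

Solving yields:
  h_B = 200/39
  h_C = 230/39
  h_D = 70/13

Starting state is B, so the expected hitting time is h_B = 200/39.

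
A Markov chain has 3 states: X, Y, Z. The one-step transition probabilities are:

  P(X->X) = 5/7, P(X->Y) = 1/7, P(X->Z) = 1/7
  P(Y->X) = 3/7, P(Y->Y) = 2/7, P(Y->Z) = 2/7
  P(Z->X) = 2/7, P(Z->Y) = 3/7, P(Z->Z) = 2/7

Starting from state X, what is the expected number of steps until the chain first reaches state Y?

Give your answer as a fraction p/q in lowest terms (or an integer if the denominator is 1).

Answer: 21/4

Derivation:
Let h_i = expected steps to first reach Y from state i.
Boundary: h_Y = 0.
First-step equations for the other states:
  h_X = 1 + 5/7*h_X + 1/7*h_Y + 1/7*h_Z
  h_Z = 1 + 2/7*h_X + 3/7*h_Y + 2/7*h_Z

Substituting h_Y = 0 and rearranging gives the linear system (I - Q) h = 1:
  [2/7, -1/7] . (h_X, h_Z) = 1
  [-2/7, 5/7] . (h_X, h_Z) = 1

Solving yields:
  h_X = 21/4
  h_Z = 7/2

Starting state is X, so the expected hitting time is h_X = 21/4.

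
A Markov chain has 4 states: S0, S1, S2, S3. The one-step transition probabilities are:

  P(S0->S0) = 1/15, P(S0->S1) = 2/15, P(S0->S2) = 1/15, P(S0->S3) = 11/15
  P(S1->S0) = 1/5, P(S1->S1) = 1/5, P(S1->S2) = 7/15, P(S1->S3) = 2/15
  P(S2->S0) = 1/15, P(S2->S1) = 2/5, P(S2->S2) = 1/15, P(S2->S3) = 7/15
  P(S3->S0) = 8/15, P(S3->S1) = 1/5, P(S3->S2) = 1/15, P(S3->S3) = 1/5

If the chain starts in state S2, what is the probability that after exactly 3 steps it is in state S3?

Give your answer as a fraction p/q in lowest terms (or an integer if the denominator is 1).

Computing P^3 by repeated multiplication:
P^1 =
  S0: [1/15, 2/15, 1/15, 11/15]
  S1: [1/5, 1/5, 7/15, 2/15]
  S2: [1/15, 2/5, 1/15, 7/15]
  S3: [8/15, 1/5, 1/15, 1/5]
P^2 =
  S0: [32/75, 47/225, 3/25, 11/45]
  S1: [7/45, 7/25, 11/75, 94/225]
  S2: [76/225, 47/225, 17/75, 17/75]
  S3: [14/75, 8/45, 11/75, 22/45]
P^3 =
  S0: [704/3375, 44/225, 169/1125, 1504/3375]
  S1: [1009/3375, 739/3375, 67/375, 1024/3375]
  S2: [676/3375, 752/3375, 169/1125, 32/75]
  S3: [43/135, 244/1125, 31/225, 1103/3375]

(P^3)[S2 -> S3] = 32/75

Answer: 32/75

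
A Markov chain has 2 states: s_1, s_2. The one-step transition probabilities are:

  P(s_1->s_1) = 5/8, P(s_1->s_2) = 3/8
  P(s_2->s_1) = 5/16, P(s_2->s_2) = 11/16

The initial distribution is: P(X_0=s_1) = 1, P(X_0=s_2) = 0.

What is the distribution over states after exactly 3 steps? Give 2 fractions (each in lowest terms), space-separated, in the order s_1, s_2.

Answer: 965/2048 1083/2048

Derivation:
Propagating the distribution step by step (d_{t+1} = d_t * P):
d_0 = (s_1=1, s_2=0)
  d_1[s_1] = 1*5/8 + 0*5/16 = 5/8
  d_1[s_2] = 1*3/8 + 0*11/16 = 3/8
d_1 = (s_1=5/8, s_2=3/8)
  d_2[s_1] = 5/8*5/8 + 3/8*5/16 = 65/128
  d_2[s_2] = 5/8*3/8 + 3/8*11/16 = 63/128
d_2 = (s_1=65/128, s_2=63/128)
  d_3[s_1] = 65/128*5/8 + 63/128*5/16 = 965/2048
  d_3[s_2] = 65/128*3/8 + 63/128*11/16 = 1083/2048
d_3 = (s_1=965/2048, s_2=1083/2048)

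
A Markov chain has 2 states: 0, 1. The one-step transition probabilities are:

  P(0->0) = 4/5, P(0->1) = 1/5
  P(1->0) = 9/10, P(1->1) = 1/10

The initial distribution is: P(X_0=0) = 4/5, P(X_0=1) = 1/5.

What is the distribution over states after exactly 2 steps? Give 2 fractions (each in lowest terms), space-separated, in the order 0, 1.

Propagating the distribution step by step (d_{t+1} = d_t * P):
d_0 = (0=4/5, 1=1/5)
  d_1[0] = 4/5*4/5 + 1/5*9/10 = 41/50
  d_1[1] = 4/5*1/5 + 1/5*1/10 = 9/50
d_1 = (0=41/50, 1=9/50)
  d_2[0] = 41/50*4/5 + 9/50*9/10 = 409/500
  d_2[1] = 41/50*1/5 + 9/50*1/10 = 91/500
d_2 = (0=409/500, 1=91/500)

Answer: 409/500 91/500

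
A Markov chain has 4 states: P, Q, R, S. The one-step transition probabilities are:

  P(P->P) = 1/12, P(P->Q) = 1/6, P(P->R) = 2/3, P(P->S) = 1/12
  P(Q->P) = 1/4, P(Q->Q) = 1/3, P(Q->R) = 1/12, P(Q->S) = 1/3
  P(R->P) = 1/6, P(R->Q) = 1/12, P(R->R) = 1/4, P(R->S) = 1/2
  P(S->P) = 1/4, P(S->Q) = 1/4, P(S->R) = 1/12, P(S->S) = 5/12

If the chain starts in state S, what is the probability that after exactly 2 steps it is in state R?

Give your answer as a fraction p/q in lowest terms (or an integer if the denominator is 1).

Computing P^2 by repeated multiplication:
P^1 =
  P: [1/12, 1/6, 2/3, 1/12]
  Q: [1/4, 1/3, 1/12, 1/3]
  R: [1/6, 1/12, 1/4, 1/2]
  S: [1/4, 1/4, 1/12, 5/12]
P^2 =
  P: [13/72, 7/48, 35/144, 31/72]
  Q: [29/144, 35/144, 35/144, 5/16]
  R: [29/144, 29/144, 2/9, 3/8]
  S: [29/144, 17/72, 35/144, 23/72]

(P^2)[S -> R] = 35/144

Answer: 35/144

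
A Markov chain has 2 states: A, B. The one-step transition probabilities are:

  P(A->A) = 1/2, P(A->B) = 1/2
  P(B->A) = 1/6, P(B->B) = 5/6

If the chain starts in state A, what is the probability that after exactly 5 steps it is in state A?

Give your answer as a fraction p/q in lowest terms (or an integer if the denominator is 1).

Computing P^5 by repeated multiplication:
P^1 =
  A: [1/2, 1/2]
  B: [1/6, 5/6]
P^2 =
  A: [1/3, 2/3]
  B: [2/9, 7/9]
P^3 =
  A: [5/18, 13/18]
  B: [13/54, 41/54]
P^4 =
  A: [7/27, 20/27]
  B: [20/81, 61/81]
P^5 =
  A: [41/162, 121/162]
  B: [121/486, 365/486]

(P^5)[A -> A] = 41/162

Answer: 41/162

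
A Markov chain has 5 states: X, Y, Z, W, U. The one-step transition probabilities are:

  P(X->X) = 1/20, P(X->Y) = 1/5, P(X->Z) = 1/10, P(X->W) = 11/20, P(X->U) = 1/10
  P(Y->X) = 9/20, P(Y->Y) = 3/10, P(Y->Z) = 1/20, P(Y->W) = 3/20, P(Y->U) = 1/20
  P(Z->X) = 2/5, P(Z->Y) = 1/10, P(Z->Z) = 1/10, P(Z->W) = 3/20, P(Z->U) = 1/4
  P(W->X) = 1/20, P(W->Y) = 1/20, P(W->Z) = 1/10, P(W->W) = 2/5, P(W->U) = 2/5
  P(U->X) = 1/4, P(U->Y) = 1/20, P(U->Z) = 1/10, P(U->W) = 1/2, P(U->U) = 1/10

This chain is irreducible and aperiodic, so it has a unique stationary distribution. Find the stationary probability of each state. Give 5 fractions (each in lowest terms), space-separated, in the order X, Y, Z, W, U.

Answer: 1882/10961 8234/76727 7261/76727 8727/21922 35027/153454

Derivation:
The stationary distribution satisfies pi = pi * P, i.e.:
  pi_X = 1/20*pi_X + 9/20*pi_Y + 2/5*pi_Z + 1/20*pi_W + 1/4*pi_U
  pi_Y = 1/5*pi_X + 3/10*pi_Y + 1/10*pi_Z + 1/20*pi_W + 1/20*pi_U
  pi_Z = 1/10*pi_X + 1/20*pi_Y + 1/10*pi_Z + 1/10*pi_W + 1/10*pi_U
  pi_W = 11/20*pi_X + 3/20*pi_Y + 3/20*pi_Z + 2/5*pi_W + 1/2*pi_U
  pi_U = 1/10*pi_X + 1/20*pi_Y + 1/4*pi_Z + 2/5*pi_W + 1/10*pi_U
with normalization: pi_X + pi_Y + pi_Z + pi_W + pi_U = 1.

Using the first 4 balance equations plus normalization, the linear system A*pi = b is:
  [-19/20, 9/20, 2/5, 1/20, 1/4] . pi = 0
  [1/5, -7/10, 1/10, 1/20, 1/20] . pi = 0
  [1/10, 1/20, -9/10, 1/10, 1/10] . pi = 0
  [11/20, 3/20, 3/20, -3/5, 1/2] . pi = 0
  [1, 1, 1, 1, 1] . pi = 1

Solving yields:
  pi_X = 1882/10961
  pi_Y = 8234/76727
  pi_Z = 7261/76727
  pi_W = 8727/21922
  pi_U = 35027/153454

Verification (pi * P):
  1882/10961*1/20 + 8234/76727*9/20 + 7261/76727*2/5 + 8727/21922*1/20 + 35027/153454*1/4 = 1882/10961 = pi_X  (ok)
  1882/10961*1/5 + 8234/76727*3/10 + 7261/76727*1/10 + 8727/21922*1/20 + 35027/153454*1/20 = 8234/76727 = pi_Y  (ok)
  1882/10961*1/10 + 8234/76727*1/20 + 7261/76727*1/10 + 8727/21922*1/10 + 35027/153454*1/10 = 7261/76727 = pi_Z  (ok)
  1882/10961*11/20 + 8234/76727*3/20 + 7261/76727*3/20 + 8727/21922*2/5 + 35027/153454*1/2 = 8727/21922 = pi_W  (ok)
  1882/10961*1/10 + 8234/76727*1/20 + 7261/76727*1/4 + 8727/21922*2/5 + 35027/153454*1/10 = 35027/153454 = pi_U  (ok)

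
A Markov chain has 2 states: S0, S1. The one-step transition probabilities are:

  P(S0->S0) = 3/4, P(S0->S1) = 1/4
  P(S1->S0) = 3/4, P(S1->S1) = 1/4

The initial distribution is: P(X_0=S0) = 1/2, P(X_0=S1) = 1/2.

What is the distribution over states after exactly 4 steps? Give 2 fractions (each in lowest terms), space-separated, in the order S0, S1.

Propagating the distribution step by step (d_{t+1} = d_t * P):
d_0 = (S0=1/2, S1=1/2)
  d_1[S0] = 1/2*3/4 + 1/2*3/4 = 3/4
  d_1[S1] = 1/2*1/4 + 1/2*1/4 = 1/4
d_1 = (S0=3/4, S1=1/4)
  d_2[S0] = 3/4*3/4 + 1/4*3/4 = 3/4
  d_2[S1] = 3/4*1/4 + 1/4*1/4 = 1/4
d_2 = (S0=3/4, S1=1/4)
  d_3[S0] = 3/4*3/4 + 1/4*3/4 = 3/4
  d_3[S1] = 3/4*1/4 + 1/4*1/4 = 1/4
d_3 = (S0=3/4, S1=1/4)
  d_4[S0] = 3/4*3/4 + 1/4*3/4 = 3/4
  d_4[S1] = 3/4*1/4 + 1/4*1/4 = 1/4
d_4 = (S0=3/4, S1=1/4)

Answer: 3/4 1/4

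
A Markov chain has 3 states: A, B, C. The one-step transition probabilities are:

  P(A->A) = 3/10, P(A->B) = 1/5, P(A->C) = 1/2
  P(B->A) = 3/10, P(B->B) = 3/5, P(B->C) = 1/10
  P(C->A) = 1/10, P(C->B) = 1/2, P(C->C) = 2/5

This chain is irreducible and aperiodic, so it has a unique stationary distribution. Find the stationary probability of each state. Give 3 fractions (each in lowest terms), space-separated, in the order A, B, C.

The stationary distribution satisfies pi = pi * P, i.e.:
  pi_A = 3/10*pi_A + 3/10*pi_B + 1/10*pi_C
  pi_B = 1/5*pi_A + 3/5*pi_B + 1/2*pi_C
  pi_C = 1/2*pi_A + 1/10*pi_B + 2/5*pi_C
with normalization: pi_A + pi_B + pi_C = 1.

Using the first 2 balance equations plus normalization, the linear system A*pi = b is:
  [-7/10, 3/10, 1/10] . pi = 0
  [1/5, -2/5, 1/2] . pi = 0
  [1, 1, 1] . pi = 1

Solving yields:
  pi_A = 19/78
  pi_B = 37/78
  pi_C = 11/39

Verification (pi * P):
  19/78*3/10 + 37/78*3/10 + 11/39*1/10 = 19/78 = pi_A  (ok)
  19/78*1/5 + 37/78*3/5 + 11/39*1/2 = 37/78 = pi_B  (ok)
  19/78*1/2 + 37/78*1/10 + 11/39*2/5 = 11/39 = pi_C  (ok)

Answer: 19/78 37/78 11/39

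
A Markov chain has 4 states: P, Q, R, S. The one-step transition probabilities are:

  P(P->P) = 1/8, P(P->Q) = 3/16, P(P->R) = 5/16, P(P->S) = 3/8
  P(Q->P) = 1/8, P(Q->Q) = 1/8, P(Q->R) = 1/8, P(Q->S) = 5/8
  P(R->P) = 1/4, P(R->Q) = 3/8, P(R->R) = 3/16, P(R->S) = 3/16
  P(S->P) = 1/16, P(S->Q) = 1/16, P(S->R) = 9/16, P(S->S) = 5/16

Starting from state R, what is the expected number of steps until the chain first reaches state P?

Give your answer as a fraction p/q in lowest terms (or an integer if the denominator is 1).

Let h_i = expected steps to first reach P from state i.
Boundary: h_P = 0.
First-step equations for the other states:
  h_Q = 1 + 1/8*h_P + 1/8*h_Q + 1/8*h_R + 5/8*h_S
  h_R = 1 + 1/4*h_P + 3/8*h_Q + 3/16*h_R + 3/16*h_S
  h_S = 1 + 1/16*h_P + 1/16*h_Q + 9/16*h_R + 5/16*h_S

Substituting h_P = 0 and rearranging gives the linear system (I - Q) h = 1:
  [7/8, -1/8, -5/8] . (h_Q, h_R, h_S) = 1
  [-3/8, 13/16, -3/16] . (h_Q, h_R, h_S) = 1
  [-1/16, -9/16, 11/16] . (h_Q, h_R, h_S) = 1

Solving yields:
  h_Q = 364/51
  h_R = 105/17
  h_S = 365/51

Starting state is R, so the expected hitting time is h_R = 105/17.

Answer: 105/17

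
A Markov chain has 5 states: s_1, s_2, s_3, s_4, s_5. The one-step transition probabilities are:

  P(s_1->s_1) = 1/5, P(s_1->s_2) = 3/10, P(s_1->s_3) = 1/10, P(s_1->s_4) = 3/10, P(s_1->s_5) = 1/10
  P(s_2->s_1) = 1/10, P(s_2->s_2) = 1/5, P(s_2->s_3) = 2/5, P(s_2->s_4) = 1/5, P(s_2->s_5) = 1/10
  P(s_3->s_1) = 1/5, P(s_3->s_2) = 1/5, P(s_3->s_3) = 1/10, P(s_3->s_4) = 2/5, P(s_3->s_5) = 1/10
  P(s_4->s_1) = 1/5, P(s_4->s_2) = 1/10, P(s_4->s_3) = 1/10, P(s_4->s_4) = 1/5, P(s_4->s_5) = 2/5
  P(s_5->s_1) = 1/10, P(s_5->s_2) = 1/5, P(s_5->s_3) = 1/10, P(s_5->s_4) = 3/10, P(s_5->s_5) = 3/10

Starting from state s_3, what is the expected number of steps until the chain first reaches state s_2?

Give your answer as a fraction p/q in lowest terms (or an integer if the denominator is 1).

Answer: 9870/1853

Derivation:
Let h_i = expected steps to first reach s_2 from state i.
Boundary: h_s_2 = 0.
First-step equations for the other states:
  h_s_1 = 1 + 1/5*h_s_1 + 3/10*h_s_2 + 1/10*h_s_3 + 3/10*h_s_4 + 1/10*h_s_5
  h_s_3 = 1 + 1/5*h_s_1 + 1/5*h_s_2 + 1/10*h_s_3 + 2/5*h_s_4 + 1/10*h_s_5
  h_s_4 = 1 + 1/5*h_s_1 + 1/10*h_s_2 + 1/10*h_s_3 + 1/5*h_s_4 + 2/5*h_s_5
  h_s_5 = 1 + 1/10*h_s_1 + 1/5*h_s_2 + 1/10*h_s_3 + 3/10*h_s_4 + 3/10*h_s_5

Substituting h_s_2 = 0 and rearranging gives the linear system (I - Q) h = 1:
  [4/5, -1/10, -3/10, -1/10] . (h_s_1, h_s_3, h_s_4, h_s_5) = 1
  [-1/5, 9/10, -2/5, -1/10] . (h_s_1, h_s_3, h_s_4, h_s_5) = 1
  [-1/5, -1/10, 4/5, -2/5] . (h_s_1, h_s_3, h_s_4, h_s_5) = 1
  [-1/10, -1/10, -3/10, 7/10] . (h_s_1, h_s_3, h_s_4, h_s_5) = 1

Solving yields:
  h_s_1 = 8800/1853
  h_s_3 = 9870/1853
  h_s_4 = 10700/1853
  h_s_5 = 9900/1853

Starting state is s_3, so the expected hitting time is h_s_3 = 9870/1853.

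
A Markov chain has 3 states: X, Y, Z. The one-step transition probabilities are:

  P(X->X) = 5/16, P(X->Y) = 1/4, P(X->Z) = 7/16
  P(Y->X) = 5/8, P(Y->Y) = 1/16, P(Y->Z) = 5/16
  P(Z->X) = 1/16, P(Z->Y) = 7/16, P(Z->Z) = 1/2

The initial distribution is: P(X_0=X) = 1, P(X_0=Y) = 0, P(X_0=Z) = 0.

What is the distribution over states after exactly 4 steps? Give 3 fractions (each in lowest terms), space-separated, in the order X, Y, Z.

Answer: 9571/32768 18241/65536 28153/65536

Derivation:
Propagating the distribution step by step (d_{t+1} = d_t * P):
d_0 = (X=1, Y=0, Z=0)
  d_1[X] = 1*5/16 + 0*5/8 + 0*1/16 = 5/16
  d_1[Y] = 1*1/4 + 0*1/16 + 0*7/16 = 1/4
  d_1[Z] = 1*7/16 + 0*5/16 + 0*1/2 = 7/16
d_1 = (X=5/16, Y=1/4, Z=7/16)
  d_2[X] = 5/16*5/16 + 1/4*5/8 + 7/16*1/16 = 9/32
  d_2[Y] = 5/16*1/4 + 1/4*1/16 + 7/16*7/16 = 73/256
  d_2[Z] = 5/16*7/16 + 1/4*5/16 + 7/16*1/2 = 111/256
d_2 = (X=9/32, Y=73/256, Z=111/256)
  d_3[X] = 9/32*5/16 + 73/256*5/8 + 111/256*1/16 = 1201/4096
  d_3[Y] = 9/32*1/4 + 73/256*1/16 + 111/256*7/16 = 569/2048
  d_3[Z] = 9/32*7/16 + 73/256*5/16 + 111/256*1/2 = 1757/4096
d_3 = (X=1201/4096, Y=569/2048, Z=1757/4096)
  d_4[X] = 1201/4096*5/16 + 569/2048*5/8 + 1757/4096*1/16 = 9571/32768
  d_4[Y] = 1201/4096*1/4 + 569/2048*1/16 + 1757/4096*7/16 = 18241/65536
  d_4[Z] = 1201/4096*7/16 + 569/2048*5/16 + 1757/4096*1/2 = 28153/65536
d_4 = (X=9571/32768, Y=18241/65536, Z=28153/65536)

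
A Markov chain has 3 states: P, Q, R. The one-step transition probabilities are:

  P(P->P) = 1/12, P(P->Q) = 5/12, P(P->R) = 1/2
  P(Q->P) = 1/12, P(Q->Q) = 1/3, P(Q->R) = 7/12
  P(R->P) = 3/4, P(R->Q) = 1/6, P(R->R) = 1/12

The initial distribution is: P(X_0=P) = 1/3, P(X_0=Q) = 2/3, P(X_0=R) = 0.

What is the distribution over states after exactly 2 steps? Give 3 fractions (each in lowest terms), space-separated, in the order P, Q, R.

Propagating the distribution step by step (d_{t+1} = d_t * P):
d_0 = (P=1/3, Q=2/3, R=0)
  d_1[P] = 1/3*1/12 + 2/3*1/12 + 0*3/4 = 1/12
  d_1[Q] = 1/3*5/12 + 2/3*1/3 + 0*1/6 = 13/36
  d_1[R] = 1/3*1/2 + 2/3*7/12 + 0*1/12 = 5/9
d_1 = (P=1/12, Q=13/36, R=5/9)
  d_2[P] = 1/12*1/12 + 13/36*1/12 + 5/9*3/4 = 49/108
  d_2[Q] = 1/12*5/12 + 13/36*1/3 + 5/9*1/6 = 107/432
  d_2[R] = 1/12*1/2 + 13/36*7/12 + 5/9*1/12 = 43/144
d_2 = (P=49/108, Q=107/432, R=43/144)

Answer: 49/108 107/432 43/144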